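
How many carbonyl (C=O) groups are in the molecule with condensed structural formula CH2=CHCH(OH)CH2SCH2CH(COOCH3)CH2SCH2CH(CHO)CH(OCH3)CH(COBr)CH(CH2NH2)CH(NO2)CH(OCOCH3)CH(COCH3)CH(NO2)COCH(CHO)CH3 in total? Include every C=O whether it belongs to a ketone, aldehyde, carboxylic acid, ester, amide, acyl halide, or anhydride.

7

CH(COOCH3): ester, 1 C=O (running total 1).
CH(CHO): aldehyde, 1 C=O (running total 2).
CH(COBr): acyl halide, 1 C=O (running total 3).
CH(OCOCH3): ester, 1 C=O (running total 4).
CH(COCH3): ketone, 1 C=O (running total 5).
CO: ketone, 1 C=O (running total 6).
CH(CHO): aldehyde, 1 C=O (running total 7).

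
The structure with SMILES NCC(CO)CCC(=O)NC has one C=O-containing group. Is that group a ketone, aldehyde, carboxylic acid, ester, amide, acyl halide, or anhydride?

amide

The carbonyl is in the CONHCH3 segment: –C(=O)NHCH3: carbonyl C bonded to C and to N → amide (the N is not an amine).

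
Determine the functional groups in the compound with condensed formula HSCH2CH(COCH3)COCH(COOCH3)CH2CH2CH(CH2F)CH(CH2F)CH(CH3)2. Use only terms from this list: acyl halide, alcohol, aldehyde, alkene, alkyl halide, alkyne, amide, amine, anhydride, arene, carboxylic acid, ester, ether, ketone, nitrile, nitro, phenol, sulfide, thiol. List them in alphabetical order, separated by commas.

alkyl halide, ester, ketone, thiol

–SH on an sp³ carbon → thiol.
pendant –COCH3: carbonyl C bonded to two carbons → ketone.
–C(=O)– with carbon on both sides → ketone.
pendant –COOCH3: carbonyl C bonded to C and –OCH3 → ester.
pendant –CH2X: halogen on sp³ carbon → alkyl halide.
pendant –CH2X: halogen on sp³ carbon → alkyl halide.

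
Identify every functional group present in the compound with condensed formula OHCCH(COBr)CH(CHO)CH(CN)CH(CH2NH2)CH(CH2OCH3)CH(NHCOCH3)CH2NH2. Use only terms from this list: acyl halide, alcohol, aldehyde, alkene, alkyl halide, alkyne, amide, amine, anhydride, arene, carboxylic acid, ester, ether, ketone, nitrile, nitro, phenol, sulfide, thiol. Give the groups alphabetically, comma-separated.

acyl halide, aldehyde, amide, amine, ether, nitrile

Reading the structure from left to right:
  OHC: terminal –CHO: carbonyl C bonded to H and C → aldehyde.
  CH(COBr): pendant –C(=O)X: carbonyl C bonded to C and halogen → acyl halide.
  CH(CHO): pendant –CHO: carbonyl C bonded to C and H → aldehyde.
  CH(CN): pendant –C≡N: nitrile.
  CH(CH2NH2): pendant –CH2NH2: N on sp³ C, no adjacent C=O → amine.
  CH(CH2OCH3): pendant –CH2OCH3: C–O–C linkage → ether.
  CH(NHCOCH3): pendant –NHC(=O)CH3: N bonded to a carbonyl → amide (not amine).
  CH2NH2: –NH2 on an sp³ carbon with no adjacent C=O → amine.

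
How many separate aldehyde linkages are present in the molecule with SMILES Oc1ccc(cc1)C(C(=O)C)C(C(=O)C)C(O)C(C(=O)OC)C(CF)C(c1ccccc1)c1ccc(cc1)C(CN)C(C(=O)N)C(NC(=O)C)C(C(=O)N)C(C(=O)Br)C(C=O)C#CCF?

–OH attached directly to an aromatic ring → phenol (not alcohol); the ring itself is an arene.
pendant –COCH3: carbonyl C bonded to two carbons → ketone.
pendant –COCH3: carbonyl C bonded to two carbons → ketone.
–OH on an sp³ carbon → alcohol (secondary).
pendant –COOCH3: carbonyl C bonded to C and –OCH3 → ester.
pendant –CH2X: halogen on sp³ carbon → alkyl halide.
pendant –C6H5: benzene ring → arene.
para-disubstituted benzene ring → arene.
pendant –CH2NH2: N on sp³ C, no adjacent C=O → amine.
pendant –CONH2: carbonyl C bonded to C and N → amide.
pendant –NHC(=O)CH3: N bonded to a carbonyl → amide (not amine).
pendant –CONH2: carbonyl C bonded to C and N → amide.
pendant –C(=O)X: carbonyl C bonded to C and halogen → acyl halide.
pendant –CHO: carbonyl C bonded to C and H → aldehyde.
C≡C triple bond → alkyne.
halogen on an sp³ carbon → alkyl halide.
Aldehyde appears at: CH(CHO) → 1.

1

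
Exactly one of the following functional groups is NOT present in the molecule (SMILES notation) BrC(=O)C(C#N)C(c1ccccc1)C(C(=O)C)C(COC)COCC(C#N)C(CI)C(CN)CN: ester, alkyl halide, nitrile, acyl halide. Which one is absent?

alkyl halide: present (CH(CH2I) — pendant –CH2X: halogen on sp³ carbon → alkyl halide).
acyl halide: present (BrCO — –C(=O)Br: carbonyl C bonded to C and to a halogen → acyl halide (not alkyl halide)).
nitrile: present (CH(CN) — pendant –C≡N: nitrile).
ester: no segment matches this pattern.

ester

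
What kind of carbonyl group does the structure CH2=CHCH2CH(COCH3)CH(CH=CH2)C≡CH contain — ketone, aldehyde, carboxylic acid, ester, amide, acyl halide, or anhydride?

ketone

The carbonyl is in the CH(COCH3) segment: pendant –COCH3: carbonyl C bonded to two carbons → ketone.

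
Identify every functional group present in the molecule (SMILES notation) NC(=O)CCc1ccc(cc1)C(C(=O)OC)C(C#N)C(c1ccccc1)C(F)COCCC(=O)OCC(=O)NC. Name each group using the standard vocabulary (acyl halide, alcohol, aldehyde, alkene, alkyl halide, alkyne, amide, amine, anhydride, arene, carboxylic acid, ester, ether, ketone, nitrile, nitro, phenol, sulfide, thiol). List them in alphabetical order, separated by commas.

–C(=O)NH2: carbonyl C bonded to C and to N → amide (the N is not a separate amine).
para-disubstituted benzene ring → arene.
pendant –COOCH3: carbonyl C bonded to C and –OCH3 → ester.
pendant –C≡N: nitrile.
pendant –C6H5: benzene ring → arene.
halogen on an sp³ carbon → alkyl halide.
C–O–C with sp³ carbons on both sides and no adjacent C=O → ether.
–C(=O)–O–C with C on the carbonyl side → ester.
–C(=O)NHCH3: carbonyl C bonded to C and to N → amide (the N is not an amine).

alkyl halide, amide, arene, ester, ether, nitrile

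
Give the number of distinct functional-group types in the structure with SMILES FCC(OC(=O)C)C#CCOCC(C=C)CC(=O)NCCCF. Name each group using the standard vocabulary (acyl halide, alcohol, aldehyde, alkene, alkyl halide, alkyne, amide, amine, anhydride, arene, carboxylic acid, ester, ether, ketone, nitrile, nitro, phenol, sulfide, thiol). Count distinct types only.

halogen on an sp³ carbon → alkyl halide.
pendant –OC(=O)CH3: an acyloxy group → ester.
C≡C triple bond → alkyne.
C–O–C with sp³ carbons on both sides and no adjacent C=O → ether.
pendant –CH=CH2: C=C double bond → alkene.
–C(=O)–N– linkage → amide (the N is not an amine).
halogen on an sp³ carbon → alkyl halide.
Distinct types present: alkene, alkyl halide, alkyne, amide, ester, ether.

6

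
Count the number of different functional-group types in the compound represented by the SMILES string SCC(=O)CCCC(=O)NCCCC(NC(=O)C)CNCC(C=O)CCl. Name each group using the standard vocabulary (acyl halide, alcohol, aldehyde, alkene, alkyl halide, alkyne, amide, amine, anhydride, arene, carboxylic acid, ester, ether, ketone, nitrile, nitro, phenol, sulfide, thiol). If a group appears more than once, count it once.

Reading the structure from left to right:
  HSCH2: –SH on an sp³ carbon → thiol.
  CO: –C(=O)– with carbon on both sides → ketone.
  CH2CONHCH2: –C(=O)–N– linkage → amide (the N is not an amine).
  CH(NHCOCH3): pendant –NHC(=O)CH3: N bonded to a carbonyl → amide (not amine).
  CH2NHCH2: C–N–C with sp³ carbons and no adjacent C=O → amine (secondary).
  CH(CHO): pendant –CHO: carbonyl C bonded to C and H → aldehyde.
  CH2Cl: halogen on an sp³ carbon → alkyl halide.
Distinct types present: aldehyde, alkyl halide, amide, amine, ketone, thiol.

6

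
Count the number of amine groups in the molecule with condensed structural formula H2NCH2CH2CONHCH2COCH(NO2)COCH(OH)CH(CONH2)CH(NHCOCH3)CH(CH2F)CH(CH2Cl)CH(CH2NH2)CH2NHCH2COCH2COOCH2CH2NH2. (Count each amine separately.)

–NH2 on an sp³ carbon with no adjacent C=O → amine.
–C(=O)–N– linkage → amide (the N is not an amine).
–C(=O)– with carbon on both sides → ketone.
–NO2 on an sp³ carbon → nitro (the N=O is not a carbonyl).
–C(=O)– with carbon on both sides → ketone.
–OH on an sp³ carbon → alcohol (secondary).
pendant –CONH2: carbonyl C bonded to C and N → amide.
pendant –NHC(=O)CH3: N bonded to a carbonyl → amide (not amine).
pendant –CH2X: halogen on sp³ carbon → alkyl halide.
pendant –CH2X: halogen on sp³ carbon → alkyl halide.
pendant –CH2NH2: N on sp³ C, no adjacent C=O → amine.
C–N–C with sp³ carbons and no adjacent C=O → amine (secondary).
–C(=O)– with carbon on both sides → ketone.
–C(=O)–O–C with C on the carbonyl side → ester.
–NH2 on an sp³ carbon with no adjacent C=O → amine.
Amine appears at: H2NCH2, CH(CH2NH2), CH2NHCH2, CH2NH2 → 4.

4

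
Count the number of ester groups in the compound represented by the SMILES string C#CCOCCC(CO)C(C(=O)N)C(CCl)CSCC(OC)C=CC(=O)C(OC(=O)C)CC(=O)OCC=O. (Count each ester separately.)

2

Taking each segment in turn:
  HC≡C: C≡C triple bond → alkyne.
  CH2OCH2: C–O–C with sp³ carbons on both sides and no adjacent C=O → ether.
  CH(CH2OH): pendant –CH2OH on an sp³ backbone C → alcohol.
  CH(CONH2): pendant –CONH2: carbonyl C bonded to C and N → amide.
  CH(CH2Cl): pendant –CH2X: halogen on sp³ carbon → alkyl halide.
  CH2SCH2: C–S–C linkage → sulfide (thioether).
  CH(OCH3): pendant –OCH3: C–O–C with sp³ C, no adjacent C=O → ether.
  CH=CH: C=C double bond → alkene.
  CO: –C(=O)– with carbon on both sides → ketone.
  CH(OCOCH3): pendant –OC(=O)CH3: an acyloxy group → ester.
  CH2COOCH2: –C(=O)–O–C with C on the carbonyl side → ester.
  CHO: terminal –CHO: carbonyl C bonded to H and C → aldehyde.
Ester appears at: CH(OCOCH3), CH2COOCH2 → 2.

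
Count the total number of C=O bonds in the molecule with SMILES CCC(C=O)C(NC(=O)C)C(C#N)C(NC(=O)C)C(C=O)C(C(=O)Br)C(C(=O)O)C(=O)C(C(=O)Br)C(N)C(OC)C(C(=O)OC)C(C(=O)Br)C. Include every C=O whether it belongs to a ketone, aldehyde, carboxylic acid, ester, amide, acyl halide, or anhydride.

10

CH(CHO): aldehyde, 1 C=O (running total 1).
CH(NHCOCH3): amide, 1 C=O (running total 2).
CH(NHCOCH3): amide, 1 C=O (running total 3).
CH(CHO): aldehyde, 1 C=O (running total 4).
CH(COBr): acyl halide, 1 C=O (running total 5).
CH(COOH): carboxylic acid, 1 C=O (running total 6).
CO: ketone, 1 C=O (running total 7).
CH(COBr): acyl halide, 1 C=O (running total 8).
CH(COOCH3): ester, 1 C=O (running total 9).
CH(COBr): acyl halide, 1 C=O (running total 10).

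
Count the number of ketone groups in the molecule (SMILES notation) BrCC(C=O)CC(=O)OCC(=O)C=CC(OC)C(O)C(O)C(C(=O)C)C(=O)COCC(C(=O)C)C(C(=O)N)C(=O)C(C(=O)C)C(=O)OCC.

Working along the chain:
  BrCH2: halogen on an sp³ carbon → alkyl halide.
  CH(CHO): pendant –CHO: carbonyl C bonded to C and H → aldehyde.
  CH2COOCH2: –C(=O)–O–C with C on the carbonyl side → ester.
  CO: –C(=O)– with carbon on both sides → ketone.
  CH=CH: C=C double bond → alkene.
  CH(OCH3): pendant –OCH3: C–O–C with sp³ C, no adjacent C=O → ether.
  CH(OH): –OH on an sp³ carbon → alcohol (secondary).
  CH(OH): –OH on an sp³ carbon → alcohol (secondary).
  CH(COCH3): pendant –COCH3: carbonyl C bonded to two carbons → ketone.
  CO: –C(=O)– with carbon on both sides → ketone.
  CH2OCH2: C–O–C with sp³ carbons on both sides and no adjacent C=O → ether.
  CH(COCH3): pendant –COCH3: carbonyl C bonded to two carbons → ketone.
  CH(CONH2): pendant –CONH2: carbonyl C bonded to C and N → amide.
  CO: –C(=O)– with carbon on both sides → ketone.
  CH(COCH3): pendant –COCH3: carbonyl C bonded to two carbons → ketone.
  COOCH2CH3: –C(=O)OCH2CH3: carbonyl C bonded to C and to –OEt → ester.
Ketone appears at: CO, CH(COCH3), CO, CH(COCH3), CO, CH(COCH3) → 6.

6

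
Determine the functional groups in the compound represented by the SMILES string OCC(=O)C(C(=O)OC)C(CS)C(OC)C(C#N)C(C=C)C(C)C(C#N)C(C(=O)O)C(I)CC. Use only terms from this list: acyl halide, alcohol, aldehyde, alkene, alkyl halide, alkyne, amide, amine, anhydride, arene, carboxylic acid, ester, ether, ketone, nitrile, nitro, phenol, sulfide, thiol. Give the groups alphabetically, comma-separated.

alcohol, alkene, alkyl halide, carboxylic acid, ester, ether, ketone, nitrile, thiol

Reading the structure from left to right:
  HOCH2: HO– on an sp³ carbon → alcohol.
  CO: –C(=O)– with carbon on both sides → ketone.
  CH(COOCH3): pendant –COOCH3: carbonyl C bonded to C and –OCH3 → ester.
  CH(CH2SH): pendant –CH2SH → thiol.
  CH(OCH3): pendant –OCH3: C–O–C with sp³ C, no adjacent C=O → ether.
  CH(CN): pendant –C≡N: nitrile.
  CH(CH=CH2): pendant –CH=CH2: C=C double bond → alkene.
  CH(CN): pendant –C≡N: nitrile.
  CH(COOH): pendant –COOH: carbonyl C bonded to C and –OH → carboxylic acid.
  CH(I): halogen on an sp³ carbon → alkyl halide.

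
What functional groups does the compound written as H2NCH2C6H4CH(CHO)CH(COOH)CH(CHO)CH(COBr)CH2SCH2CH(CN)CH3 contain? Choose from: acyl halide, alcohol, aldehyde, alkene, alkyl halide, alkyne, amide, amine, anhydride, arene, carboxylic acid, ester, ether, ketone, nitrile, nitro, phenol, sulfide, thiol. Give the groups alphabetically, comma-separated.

acyl halide, aldehyde, amine, arene, carboxylic acid, nitrile, sulfide

Working along the chain:
  H2NCH2: –NH2 on an sp³ carbon with no adjacent C=O → amine.
  C6H4: para-disubstituted benzene ring → arene.
  CH(CHO): pendant –CHO: carbonyl C bonded to C and H → aldehyde.
  CH(COOH): pendant –COOH: carbonyl C bonded to C and –OH → carboxylic acid.
  CH(CHO): pendant –CHO: carbonyl C bonded to C and H → aldehyde.
  CH(COBr): pendant –C(=O)X: carbonyl C bonded to C and halogen → acyl halide.
  CH2SCH2: C–S–C linkage → sulfide (thioether).
  CH(CN): pendant –C≡N: nitrile.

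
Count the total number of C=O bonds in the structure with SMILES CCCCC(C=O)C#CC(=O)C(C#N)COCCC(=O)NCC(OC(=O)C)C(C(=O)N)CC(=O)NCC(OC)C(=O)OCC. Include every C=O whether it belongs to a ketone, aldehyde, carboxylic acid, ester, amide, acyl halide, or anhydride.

CH(CHO): aldehyde, 1 C=O (running total 1).
CO: ketone, 1 C=O (running total 2).
CH2CONHCH2: amide, 1 C=O (running total 3).
CH(OCOCH3): ester, 1 C=O (running total 4).
CH(CONH2): amide, 1 C=O (running total 5).
CH2CONHCH2: amide, 1 C=O (running total 6).
COOCH2CH3: ester, 1 C=O (running total 7).

7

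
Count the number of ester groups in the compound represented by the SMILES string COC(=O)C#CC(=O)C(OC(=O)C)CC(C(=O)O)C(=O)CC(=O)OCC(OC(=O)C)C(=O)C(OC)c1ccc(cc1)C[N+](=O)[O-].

4

Taking each segment in turn:
  CH3OOC: CH3O–C(=O)–: carbonyl C bonded to C and to –OCH3 → ester (not ketone + ether).
  C≡C: C≡C triple bond → alkyne.
  CO: –C(=O)– with carbon on both sides → ketone.
  CH(OCOCH3): pendant –OC(=O)CH3: an acyloxy group → ester.
  CH(COOH): pendant –COOH: carbonyl C bonded to C and –OH → carboxylic acid.
  CO: –C(=O)– with carbon on both sides → ketone.
  CH2COOCH2: –C(=O)–O–C with C on the carbonyl side → ester.
  CH(OCOCH3): pendant –OC(=O)CH3: an acyloxy group → ester.
  CO: –C(=O)– with carbon on both sides → ketone.
  CH(OCH3): pendant –OCH3: C–O–C with sp³ C, no adjacent C=O → ether.
  C6H4: para-disubstituted benzene ring → arene.
  CH2NO2: –NO2 on carbon → nitro group.
Ester appears at: CH3OOC, CH(OCOCH3), CH2COOCH2, CH(OCOCH3) → 4.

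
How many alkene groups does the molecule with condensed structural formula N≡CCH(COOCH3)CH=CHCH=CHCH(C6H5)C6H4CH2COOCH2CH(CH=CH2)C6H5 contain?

N≡C–: carbon triple-bonded to nitrogen → nitrile.
pendant –COOCH3: carbonyl C bonded to C and –OCH3 → ester.
C=C double bond → alkene.
C=C double bond → alkene.
pendant –C6H5: benzene ring → arene.
para-disubstituted benzene ring → arene.
–C(=O)–O–C with C on the carbonyl side → ester.
pendant –CH=CH2: C=C double bond → alkene.
–C6H5 phenyl ring → arene.
Alkene appears at: CH=CH, CH=CH, CH(CH=CH2) → 3.

3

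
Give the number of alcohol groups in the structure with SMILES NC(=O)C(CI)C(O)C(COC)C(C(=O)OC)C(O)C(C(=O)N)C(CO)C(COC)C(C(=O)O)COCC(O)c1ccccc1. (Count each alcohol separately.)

Working along the chain:
  H2NCO: –C(=O)NH2: carbonyl C bonded to C and to N → amide (the N is not a separate amine).
  CH(CH2I): pendant –CH2X: halogen on sp³ carbon → alkyl halide.
  CH(OH): –OH on an sp³ carbon → alcohol (secondary).
  CH(CH2OCH3): pendant –CH2OCH3: C–O–C linkage → ether.
  CH(COOCH3): pendant –COOCH3: carbonyl C bonded to C and –OCH3 → ester.
  CH(OH): –OH on an sp³ carbon → alcohol (secondary).
  CH(CONH2): pendant –CONH2: carbonyl C bonded to C and N → amide.
  CH(CH2OH): pendant –CH2OH on an sp³ backbone C → alcohol.
  CH(CH2OCH3): pendant –CH2OCH3: C–O–C linkage → ether.
  CH(COOH): pendant –COOH: carbonyl C bonded to C and –OH → carboxylic acid.
  CH2OCH2: C–O–C with sp³ carbons on both sides and no adjacent C=O → ether.
  CH(OH): –OH on an sp³ carbon → alcohol (secondary).
  C6H5: –C6H5 phenyl ring → arene.
Alcohol appears at: CH(OH), CH(OH), CH(CH2OH), CH(OH) → 4.

4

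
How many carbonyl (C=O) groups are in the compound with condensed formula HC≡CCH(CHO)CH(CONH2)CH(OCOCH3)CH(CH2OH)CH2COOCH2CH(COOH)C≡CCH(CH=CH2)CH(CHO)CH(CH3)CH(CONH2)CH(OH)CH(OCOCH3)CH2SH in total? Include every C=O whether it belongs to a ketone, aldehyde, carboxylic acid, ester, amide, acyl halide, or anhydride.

CH(CHO): aldehyde, 1 C=O (running total 1).
CH(CONH2): amide, 1 C=O (running total 2).
CH(OCOCH3): ester, 1 C=O (running total 3).
CH2COOCH2: ester, 1 C=O (running total 4).
CH(COOH): carboxylic acid, 1 C=O (running total 5).
CH(CHO): aldehyde, 1 C=O (running total 6).
CH(CONH2): amide, 1 C=O (running total 7).
CH(OCOCH3): ester, 1 C=O (running total 8).

8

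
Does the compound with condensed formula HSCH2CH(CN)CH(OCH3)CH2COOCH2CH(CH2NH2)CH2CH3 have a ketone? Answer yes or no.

no

–SH on an sp³ carbon → thiol.
pendant –C≡N: nitrile.
pendant –OCH3: C–O–C with sp³ C, no adjacent C=O → ether.
–C(=O)–O–C with C on the carbonyl side → ester.
pendant –CH2NH2: N on sp³ C, no adjacent C=O → amine.
In CH2COOCH2, the C=O is bonded to an –O–C group, which defines an ester, not a ketone.
The groups actually present are: amine, ester, ether, nitrile, thiol.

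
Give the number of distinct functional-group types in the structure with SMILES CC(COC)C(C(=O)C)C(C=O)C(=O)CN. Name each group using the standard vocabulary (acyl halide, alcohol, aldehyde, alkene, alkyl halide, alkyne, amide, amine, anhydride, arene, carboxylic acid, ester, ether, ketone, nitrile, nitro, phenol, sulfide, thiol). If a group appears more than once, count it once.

Taking each segment in turn:
  CH(CH2OCH3): pendant –CH2OCH3: C–O–C linkage → ether.
  CH(COCH3): pendant –COCH3: carbonyl C bonded to two carbons → ketone.
  CH(CHO): pendant –CHO: carbonyl C bonded to C and H → aldehyde.
  CO: –C(=O)– with carbon on both sides → ketone.
  CH2NH2: –NH2 on an sp³ carbon with no adjacent C=O → amine.
Distinct types present: aldehyde, amine, ether, ketone.

4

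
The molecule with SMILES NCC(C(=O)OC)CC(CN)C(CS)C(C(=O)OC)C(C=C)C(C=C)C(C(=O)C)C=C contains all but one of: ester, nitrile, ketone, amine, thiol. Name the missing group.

nitrile

amine: present (H2NCH2 — –NH2 on an sp³ carbon with no adjacent C=O → amine).
ester: present (CH(COOCH3) — pendant –COOCH3: carbonyl C bonded to C and –OCH3 → ester).
thiol: present (CH(CH2SH) — pendant –CH2SH → thiol).
ketone: present (CH(COCH3) — pendant –COCH3: carbonyl C bonded to two carbons → ketone).
nitrile: no segment matches this pattern.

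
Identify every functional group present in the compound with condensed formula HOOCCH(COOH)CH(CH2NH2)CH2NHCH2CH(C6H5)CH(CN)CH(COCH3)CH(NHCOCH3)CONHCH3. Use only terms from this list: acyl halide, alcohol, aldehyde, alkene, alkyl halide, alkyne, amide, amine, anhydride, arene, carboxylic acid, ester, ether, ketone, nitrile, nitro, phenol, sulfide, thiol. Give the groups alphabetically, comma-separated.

amide, amine, arene, carboxylic acid, ketone, nitrile

Reading the structure from left to right:
  HOOC: –COOH: carbonyl C bonded to –OH and C → carboxylic acid (the –OH is not a separate alcohol).
  CH(COOH): pendant –COOH: carbonyl C bonded to C and –OH → carboxylic acid.
  CH(CH2NH2): pendant –CH2NH2: N on sp³ C, no adjacent C=O → amine.
  CH2NHCH2: C–N–C with sp³ carbons and no adjacent C=O → amine (secondary).
  CH(C6H5): pendant –C6H5: benzene ring → arene.
  CH(CN): pendant –C≡N: nitrile.
  CH(COCH3): pendant –COCH3: carbonyl C bonded to two carbons → ketone.
  CH(NHCOCH3): pendant –NHC(=O)CH3: N bonded to a carbonyl → amide (not amine).
  CONHCH3: –C(=O)NHCH3: carbonyl C bonded to C and to N → amide (the N is not an amine).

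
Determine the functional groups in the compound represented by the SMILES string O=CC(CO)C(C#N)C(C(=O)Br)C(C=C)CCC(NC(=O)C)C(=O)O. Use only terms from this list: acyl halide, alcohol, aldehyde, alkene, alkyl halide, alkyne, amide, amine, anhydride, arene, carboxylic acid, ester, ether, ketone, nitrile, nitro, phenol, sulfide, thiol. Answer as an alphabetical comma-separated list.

acyl halide, alcohol, aldehyde, alkene, amide, carboxylic acid, nitrile

Taking each segment in turn:
  OHC: terminal –CHO: carbonyl C bonded to H and C → aldehyde.
  CH(CH2OH): pendant –CH2OH on an sp³ backbone C → alcohol.
  CH(CN): pendant –C≡N: nitrile.
  CH(COBr): pendant –C(=O)X: carbonyl C bonded to C and halogen → acyl halide.
  CH(CH=CH2): pendant –CH=CH2: C=C double bond → alkene.
  CH(NHCOCH3): pendant –NHC(=O)CH3: N bonded to a carbonyl → amide (not amine).
  COOH: –COOH: carbonyl C bonded to –OH and C → carboxylic acid (the –OH is not a separate alcohol).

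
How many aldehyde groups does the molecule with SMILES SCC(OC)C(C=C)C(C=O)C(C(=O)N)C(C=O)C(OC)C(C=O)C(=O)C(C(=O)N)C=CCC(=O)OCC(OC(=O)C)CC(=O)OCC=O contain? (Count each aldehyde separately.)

–SH on an sp³ carbon → thiol.
pendant –OCH3: C–O–C with sp³ C, no adjacent C=O → ether.
pendant –CH=CH2: C=C double bond → alkene.
pendant –CHO: carbonyl C bonded to C and H → aldehyde.
pendant –CONH2: carbonyl C bonded to C and N → amide.
pendant –CHO: carbonyl C bonded to C and H → aldehyde.
pendant –OCH3: C–O–C with sp³ C, no adjacent C=O → ether.
pendant –CHO: carbonyl C bonded to C and H → aldehyde.
–C(=O)– with carbon on both sides → ketone.
pendant –CONH2: carbonyl C bonded to C and N → amide.
C=C double bond → alkene.
–C(=O)–O–C with C on the carbonyl side → ester.
pendant –OC(=O)CH3: an acyloxy group → ester.
–C(=O)–O–C with C on the carbonyl side → ester.
terminal –CHO: carbonyl C bonded to H and C → aldehyde.
Aldehyde appears at: CH(CHO), CH(CHO), CH(CHO), CHO → 4.

4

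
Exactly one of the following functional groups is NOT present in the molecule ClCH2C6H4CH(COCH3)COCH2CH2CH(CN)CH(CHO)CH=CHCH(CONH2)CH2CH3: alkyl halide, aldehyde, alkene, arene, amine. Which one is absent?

amine

aldehyde: present (CH(CHO) — pendant –CHO: carbonyl C bonded to C and H → aldehyde).
alkyl halide: present (ClCH2 — halogen on an sp³ carbon → alkyl halide).
arene: present (C6H4 — para-disubstituted benzene ring → arene).
alkene: present (CH=CH — C=C double bond → alkene).
amine: absent. In CH(CONH2), the nitrogen is bonded directly to a carbonyl carbon, making it part of an amide, not a free amine.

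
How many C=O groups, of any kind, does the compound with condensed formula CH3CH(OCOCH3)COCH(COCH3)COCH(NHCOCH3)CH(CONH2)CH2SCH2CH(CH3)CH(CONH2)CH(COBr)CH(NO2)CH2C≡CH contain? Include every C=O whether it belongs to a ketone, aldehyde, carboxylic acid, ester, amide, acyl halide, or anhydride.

CH(OCOCH3): ester, 1 C=O (running total 1).
CO: ketone, 1 C=O (running total 2).
CH(COCH3): ketone, 1 C=O (running total 3).
CO: ketone, 1 C=O (running total 4).
CH(NHCOCH3): amide, 1 C=O (running total 5).
CH(CONH2): amide, 1 C=O (running total 6).
CH(CONH2): amide, 1 C=O (running total 7).
CH(COBr): acyl halide, 1 C=O (running total 8).

8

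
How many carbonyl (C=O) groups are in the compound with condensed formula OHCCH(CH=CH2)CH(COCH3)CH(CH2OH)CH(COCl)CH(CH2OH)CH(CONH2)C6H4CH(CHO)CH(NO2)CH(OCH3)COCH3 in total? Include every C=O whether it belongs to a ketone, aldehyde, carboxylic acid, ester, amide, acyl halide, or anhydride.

OHC: aldehyde, 1 C=O (running total 1).
CH(COCH3): ketone, 1 C=O (running total 2).
CH(COCl): acyl halide, 1 C=O (running total 3).
CH(CONH2): amide, 1 C=O (running total 4).
CH(CHO): aldehyde, 1 C=O (running total 5).
CO: ketone, 1 C=O (running total 6).

6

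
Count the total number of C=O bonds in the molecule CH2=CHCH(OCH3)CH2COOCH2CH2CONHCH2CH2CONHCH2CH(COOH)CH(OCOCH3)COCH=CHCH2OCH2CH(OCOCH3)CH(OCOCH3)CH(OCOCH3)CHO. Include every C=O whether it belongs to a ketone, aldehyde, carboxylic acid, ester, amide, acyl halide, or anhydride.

10

CH2COOCH2: ester, 1 C=O (running total 1).
CH2CONHCH2: amide, 1 C=O (running total 2).
CH2CONHCH2: amide, 1 C=O (running total 3).
CH(COOH): carboxylic acid, 1 C=O (running total 4).
CH(OCOCH3): ester, 1 C=O (running total 5).
CO: ketone, 1 C=O (running total 6).
CH(OCOCH3): ester, 1 C=O (running total 7).
CH(OCOCH3): ester, 1 C=O (running total 8).
CH(OCOCH3): ester, 1 C=O (running total 9).
CHO: aldehyde, 1 C=O (running total 10).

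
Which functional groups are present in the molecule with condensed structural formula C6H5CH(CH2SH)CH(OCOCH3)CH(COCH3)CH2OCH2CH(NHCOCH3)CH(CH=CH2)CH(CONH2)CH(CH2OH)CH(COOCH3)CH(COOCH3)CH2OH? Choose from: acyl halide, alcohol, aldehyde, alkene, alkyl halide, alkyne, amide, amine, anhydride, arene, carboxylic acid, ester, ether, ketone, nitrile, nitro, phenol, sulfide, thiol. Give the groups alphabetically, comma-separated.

C6H5– phenyl ring → arene.
pendant –CH2SH → thiol.
pendant –OC(=O)CH3: an acyloxy group → ester.
pendant –COCH3: carbonyl C bonded to two carbons → ketone.
C–O–C with sp³ carbons on both sides and no adjacent C=O → ether.
pendant –NHC(=O)CH3: N bonded to a carbonyl → amide (not amine).
pendant –CH=CH2: C=C double bond → alkene.
pendant –CONH2: carbonyl C bonded to C and N → amide.
pendant –CH2OH on an sp³ backbone C → alcohol.
pendant –COOCH3: carbonyl C bonded to C and –OCH3 → ester.
pendant –COOCH3: carbonyl C bonded to C and –OCH3 → ester.
–OH on an sp³ carbon → alcohol.

alcohol, alkene, amide, arene, ester, ether, ketone, thiol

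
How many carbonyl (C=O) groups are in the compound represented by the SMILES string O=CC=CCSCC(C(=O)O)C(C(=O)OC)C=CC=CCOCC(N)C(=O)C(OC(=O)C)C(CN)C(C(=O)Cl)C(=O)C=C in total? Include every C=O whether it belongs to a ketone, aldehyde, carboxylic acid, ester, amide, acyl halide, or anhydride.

OHC: aldehyde, 1 C=O (running total 1).
CH(COOH): carboxylic acid, 1 C=O (running total 2).
CH(COOCH3): ester, 1 C=O (running total 3).
CO: ketone, 1 C=O (running total 4).
CH(OCOCH3): ester, 1 C=O (running total 5).
CH(COCl): acyl halide, 1 C=O (running total 6).
CO: ketone, 1 C=O (running total 7).

7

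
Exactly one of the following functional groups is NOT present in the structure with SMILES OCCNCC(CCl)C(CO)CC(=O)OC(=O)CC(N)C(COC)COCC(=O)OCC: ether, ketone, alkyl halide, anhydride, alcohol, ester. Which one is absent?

ketone

ester: present (COOCH2CH3 — –C(=O)OCH2CH3: carbonyl C bonded to C and to –OEt → ester).
alcohol: present (HOCH2 — HO– on an sp³ carbon → alcohol).
alkyl halide: present (CH(CH2Cl) — pendant –CH2X: halogen on sp³ carbon → alkyl halide).
ether: present (CH(CH2OCH3) — pendant –CH2OCH3: C–O–C linkage → ether).
anhydride: present (CH2CO-O-COCH2 — two acyl groups sharing one oxygen, –C(=O)–O–C(=O)– → anhydride).
ketone: absent. In COOCH2CH3, the C=O is bonded to an –O–C group, which defines an ester, not a ketone. In CH2CO-O-COCH2, the two C=O groups share a bridging oxygen, which is an anhydride linkage, not a ketone.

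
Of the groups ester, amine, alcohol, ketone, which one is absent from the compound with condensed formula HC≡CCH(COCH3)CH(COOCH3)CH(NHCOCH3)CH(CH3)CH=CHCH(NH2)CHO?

amine: present (CH(NH2) — –NH2 on an sp³ carbon with no adjacent C=O → amine).
ester: present (CH(COOCH3) — pendant –COOCH3: carbonyl C bonded to C and –OCH3 → ester).
ketone: present (CH(COCH3) — pendant –COCH3: carbonyl C bonded to two carbons → ketone).
alcohol: no segment matches this pattern.

alcohol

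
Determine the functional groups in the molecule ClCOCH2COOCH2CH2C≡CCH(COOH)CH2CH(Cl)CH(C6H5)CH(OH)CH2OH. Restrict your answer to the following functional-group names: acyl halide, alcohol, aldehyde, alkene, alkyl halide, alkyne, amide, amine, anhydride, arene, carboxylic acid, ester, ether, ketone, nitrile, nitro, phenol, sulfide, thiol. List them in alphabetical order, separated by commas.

acyl halide, alcohol, alkyl halide, alkyne, arene, carboxylic acid, ester

Working along the chain:
  ClCO: –C(=O)Cl: carbonyl C bonded to C and to a halogen → acyl halide (not alkyl halide).
  CH2COOCH2: –C(=O)–O–C with C on the carbonyl side → ester.
  C≡C: C≡C triple bond → alkyne.
  CH(COOH): pendant –COOH: carbonyl C bonded to C and –OH → carboxylic acid.
  CH(Cl): halogen on an sp³ carbon → alkyl halide.
  CH(C6H5): pendant –C6H5: benzene ring → arene.
  CH(OH): –OH on an sp³ carbon → alcohol (secondary).
  CH2OH: –OH on an sp³ carbon → alcohol.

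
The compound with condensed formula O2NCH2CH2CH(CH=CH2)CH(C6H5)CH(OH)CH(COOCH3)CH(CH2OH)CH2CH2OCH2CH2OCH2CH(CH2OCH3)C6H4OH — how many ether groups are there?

Working along the chain:
  O2NCH2: –NO2 on carbon → nitro group.
  CH(CH=CH2): pendant –CH=CH2: C=C double bond → alkene.
  CH(C6H5): pendant –C6H5: benzene ring → arene.
  CH(OH): –OH on an sp³ carbon → alcohol (secondary).
  CH(COOCH3): pendant –COOCH3: carbonyl C bonded to C and –OCH3 → ester.
  CH(CH2OH): pendant –CH2OH on an sp³ backbone C → alcohol.
  CH2OCH2: C–O–C with sp³ carbons on both sides and no adjacent C=O → ether.
  CH2OCH2: C–O–C with sp³ carbons on both sides and no adjacent C=O → ether.
  CH(CH2OCH3): pendant –CH2OCH3: C–O–C linkage → ether.
  C6H4OH: –OH attached directly to an aromatic ring → phenol (not alcohol); the ring itself is an arene.
Ether appears at: CH2OCH2, CH2OCH2, CH(CH2OCH3) → 3.

3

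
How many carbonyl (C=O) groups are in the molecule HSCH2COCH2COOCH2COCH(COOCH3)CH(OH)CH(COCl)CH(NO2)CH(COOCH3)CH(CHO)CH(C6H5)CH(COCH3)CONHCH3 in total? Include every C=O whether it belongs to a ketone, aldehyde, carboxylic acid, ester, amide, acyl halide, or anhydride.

9

CO: ketone, 1 C=O (running total 1).
CH2COOCH2: ester, 1 C=O (running total 2).
CO: ketone, 1 C=O (running total 3).
CH(COOCH3): ester, 1 C=O (running total 4).
CH(COCl): acyl halide, 1 C=O (running total 5).
CH(COOCH3): ester, 1 C=O (running total 6).
CH(CHO): aldehyde, 1 C=O (running total 7).
CH(COCH3): ketone, 1 C=O (running total 8).
CONHCH3: amide, 1 C=O (running total 9).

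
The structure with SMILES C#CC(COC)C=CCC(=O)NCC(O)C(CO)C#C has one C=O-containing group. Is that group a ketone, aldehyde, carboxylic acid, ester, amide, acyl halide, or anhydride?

amide

The carbonyl is in the CH2CONHCH2 segment: –C(=O)–N– linkage → amide (the N is not an amine).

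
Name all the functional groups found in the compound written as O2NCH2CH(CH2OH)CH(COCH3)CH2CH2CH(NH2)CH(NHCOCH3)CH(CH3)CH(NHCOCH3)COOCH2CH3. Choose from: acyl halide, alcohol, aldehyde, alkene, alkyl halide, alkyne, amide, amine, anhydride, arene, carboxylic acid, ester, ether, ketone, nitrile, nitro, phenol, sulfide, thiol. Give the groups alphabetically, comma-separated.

–NO2 on carbon → nitro group.
pendant –CH2OH on an sp³ backbone C → alcohol.
pendant –COCH3: carbonyl C bonded to two carbons → ketone.
–NH2 on an sp³ carbon with no adjacent C=O → amine.
pendant –NHC(=O)CH3: N bonded to a carbonyl → amide (not amine).
pendant –NHC(=O)CH3: N bonded to a carbonyl → amide (not amine).
–C(=O)OCH2CH3: carbonyl C bonded to C and to –OEt → ester.

alcohol, amide, amine, ester, ketone, nitro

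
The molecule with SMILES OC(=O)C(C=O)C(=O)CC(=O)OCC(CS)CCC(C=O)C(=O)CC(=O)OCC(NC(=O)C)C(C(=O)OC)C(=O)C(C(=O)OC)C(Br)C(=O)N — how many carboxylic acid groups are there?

Reading the structure from left to right:
  HOOC: –COOH: carbonyl C bonded to –OH and C → carboxylic acid (the –OH is not a separate alcohol).
  CH(CHO): pendant –CHO: carbonyl C bonded to C and H → aldehyde.
  CO: –C(=O)– with carbon on both sides → ketone.
  CH2COOCH2: –C(=O)–O–C with C on the carbonyl side → ester.
  CH(CH2SH): pendant –CH2SH → thiol.
  CH(CHO): pendant –CHO: carbonyl C bonded to C and H → aldehyde.
  CO: –C(=O)– with carbon on both sides → ketone.
  CH2COOCH2: –C(=O)–O–C with C on the carbonyl side → ester.
  CH(NHCOCH3): pendant –NHC(=O)CH3: N bonded to a carbonyl → amide (not amine).
  CH(COOCH3): pendant –COOCH3: carbonyl C bonded to C and –OCH3 → ester.
  CO: –C(=O)– with carbon on both sides → ketone.
  CH(COOCH3): pendant –COOCH3: carbonyl C bonded to C and –OCH3 → ester.
  CH(Br): halogen on an sp³ carbon → alkyl halide.
  CONH2: –C(=O)NH2: carbonyl C bonded to C and to N → amide (the N is not a separate amine).
Carboxylic acid appears at: HOOC → 1.

1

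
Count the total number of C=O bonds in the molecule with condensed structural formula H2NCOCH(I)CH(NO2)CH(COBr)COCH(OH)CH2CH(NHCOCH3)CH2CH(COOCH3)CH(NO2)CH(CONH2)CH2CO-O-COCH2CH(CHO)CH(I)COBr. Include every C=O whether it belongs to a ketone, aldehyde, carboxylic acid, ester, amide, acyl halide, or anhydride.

10

H2NCO: amide, 1 C=O (running total 1).
CH(COBr): acyl halide, 1 C=O (running total 2).
CO: ketone, 1 C=O (running total 3).
CH(NHCOCH3): amide, 1 C=O (running total 4).
CH(COOCH3): ester, 1 C=O (running total 5).
CH(CONH2): amide, 1 C=O (running total 6).
CH2CO-O-COCH2: anhydride, 2 C=O (running total 8).
CH(CHO): aldehyde, 1 C=O (running total 9).
COBr: acyl halide, 1 C=O (running total 10).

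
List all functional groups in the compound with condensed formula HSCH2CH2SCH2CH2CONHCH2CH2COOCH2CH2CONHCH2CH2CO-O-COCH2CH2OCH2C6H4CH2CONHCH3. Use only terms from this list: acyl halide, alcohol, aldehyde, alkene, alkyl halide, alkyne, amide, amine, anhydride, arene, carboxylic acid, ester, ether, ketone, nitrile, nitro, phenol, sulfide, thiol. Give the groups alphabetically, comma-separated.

amide, anhydride, arene, ester, ether, sulfide, thiol

Reading the structure from left to right:
  HSCH2: –SH on an sp³ carbon → thiol.
  CH2SCH2: C–S–C linkage → sulfide (thioether).
  CH2CONHCH2: –C(=O)–N– linkage → amide (the N is not an amine).
  CH2COOCH2: –C(=O)–O–C with C on the carbonyl side → ester.
  CH2CONHCH2: –C(=O)–N– linkage → amide (the N is not an amine).
  CH2CO-O-COCH2: two acyl groups sharing one oxygen, –C(=O)–O–C(=O)– → anhydride.
  CH2OCH2: C–O–C with sp³ carbons on both sides and no adjacent C=O → ether.
  C6H4: para-disubstituted benzene ring → arene.
  CONHCH3: –C(=O)NHCH3: carbonyl C bonded to C and to N → amide (the N is not an amine).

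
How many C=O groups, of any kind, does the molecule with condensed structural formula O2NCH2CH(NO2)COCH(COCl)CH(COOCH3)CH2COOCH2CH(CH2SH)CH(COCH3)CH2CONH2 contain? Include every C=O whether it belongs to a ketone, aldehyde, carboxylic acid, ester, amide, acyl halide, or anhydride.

6

CO: ketone, 1 C=O (running total 1).
CH(COCl): acyl halide, 1 C=O (running total 2).
CH(COOCH3): ester, 1 C=O (running total 3).
CH2COOCH2: ester, 1 C=O (running total 4).
CH(COCH3): ketone, 1 C=O (running total 5).
CONH2: amide, 1 C=O (running total 6).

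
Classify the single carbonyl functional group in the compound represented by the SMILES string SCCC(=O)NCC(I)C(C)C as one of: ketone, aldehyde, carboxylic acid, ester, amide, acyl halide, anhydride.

amide

The carbonyl is in the CH2CONHCH2 segment: –C(=O)–N– linkage → amide (the N is not an amine).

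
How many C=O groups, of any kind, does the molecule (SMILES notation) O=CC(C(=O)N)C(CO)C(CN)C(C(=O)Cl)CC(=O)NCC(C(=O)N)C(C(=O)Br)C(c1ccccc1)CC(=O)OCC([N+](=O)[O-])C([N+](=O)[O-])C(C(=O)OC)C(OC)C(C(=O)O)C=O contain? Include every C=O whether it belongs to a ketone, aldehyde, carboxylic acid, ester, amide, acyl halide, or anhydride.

10

OHC: aldehyde, 1 C=O (running total 1).
CH(CONH2): amide, 1 C=O (running total 2).
CH(COCl): acyl halide, 1 C=O (running total 3).
CH2CONHCH2: amide, 1 C=O (running total 4).
CH(CONH2): amide, 1 C=O (running total 5).
CH(COBr): acyl halide, 1 C=O (running total 6).
CH2COOCH2: ester, 1 C=O (running total 7).
CH(COOCH3): ester, 1 C=O (running total 8).
CH(COOH): carboxylic acid, 1 C=O (running total 9).
CHO: aldehyde, 1 C=O (running total 10).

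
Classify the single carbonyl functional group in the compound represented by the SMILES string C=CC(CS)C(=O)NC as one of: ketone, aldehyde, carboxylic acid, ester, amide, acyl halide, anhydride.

The carbonyl is in the CONHCH3 segment: –C(=O)NHCH3: carbonyl C bonded to C and to N → amide (the N is not an amine).

amide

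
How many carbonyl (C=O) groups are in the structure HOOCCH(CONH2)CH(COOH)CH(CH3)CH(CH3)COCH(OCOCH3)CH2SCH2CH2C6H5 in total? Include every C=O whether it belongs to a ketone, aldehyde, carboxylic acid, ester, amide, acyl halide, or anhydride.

5

HOOC: carboxylic acid, 1 C=O (running total 1).
CH(CONH2): amide, 1 C=O (running total 2).
CH(COOH): carboxylic acid, 1 C=O (running total 3).
CO: ketone, 1 C=O (running total 4).
CH(OCOCH3): ester, 1 C=O (running total 5).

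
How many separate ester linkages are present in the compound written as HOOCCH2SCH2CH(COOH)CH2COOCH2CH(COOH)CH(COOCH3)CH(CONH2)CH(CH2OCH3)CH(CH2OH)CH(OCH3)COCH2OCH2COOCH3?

3

–COOH: carbonyl C bonded to –OH and C → carboxylic acid (the –OH is not a separate alcohol).
C–S–C linkage → sulfide (thioether).
pendant –COOH: carbonyl C bonded to C and –OH → carboxylic acid.
–C(=O)–O–C with C on the carbonyl side → ester.
pendant –COOH: carbonyl C bonded to C and –OH → carboxylic acid.
pendant –COOCH3: carbonyl C bonded to C and –OCH3 → ester.
pendant –CONH2: carbonyl C bonded to C and N → amide.
pendant –CH2OCH3: C–O–C linkage → ether.
pendant –CH2OH on an sp³ backbone C → alcohol.
pendant –OCH3: C–O–C with sp³ C, no adjacent C=O → ether.
–C(=O)– with carbon on both sides → ketone.
C–O–C with sp³ carbons on both sides and no adjacent C=O → ether.
–C(=O)OCH3: carbonyl C bonded to C and to –OCH3 → ester (not ketone + ether).
Ester appears at: CH2COOCH2, CH(COOCH3), COOCH3 → 3.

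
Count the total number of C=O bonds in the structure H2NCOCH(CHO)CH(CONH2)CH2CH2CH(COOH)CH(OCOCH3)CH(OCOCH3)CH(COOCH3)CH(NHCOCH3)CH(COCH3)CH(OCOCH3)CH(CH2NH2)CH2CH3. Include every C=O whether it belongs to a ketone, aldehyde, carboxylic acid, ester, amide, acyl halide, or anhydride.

10

H2NCO: amide, 1 C=O (running total 1).
CH(CHO): aldehyde, 1 C=O (running total 2).
CH(CONH2): amide, 1 C=O (running total 3).
CH(COOH): carboxylic acid, 1 C=O (running total 4).
CH(OCOCH3): ester, 1 C=O (running total 5).
CH(OCOCH3): ester, 1 C=O (running total 6).
CH(COOCH3): ester, 1 C=O (running total 7).
CH(NHCOCH3): amide, 1 C=O (running total 8).
CH(COCH3): ketone, 1 C=O (running total 9).
CH(OCOCH3): ester, 1 C=O (running total 10).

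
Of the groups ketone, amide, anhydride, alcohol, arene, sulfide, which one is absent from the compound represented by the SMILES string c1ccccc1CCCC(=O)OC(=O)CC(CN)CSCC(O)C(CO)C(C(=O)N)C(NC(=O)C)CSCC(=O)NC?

ketone

amide: present (CH(CONH2) — pendant –CONH2: carbonyl C bonded to C and N → amide).
sulfide: present (CH2SCH2 — C–S–C linkage → sulfide (thioether)).
anhydride: present (CH2CO-O-COCH2 — two acyl groups sharing one oxygen, –C(=O)–O–C(=O)– → anhydride).
alcohol: present (CH(OH) — –OH on an sp³ carbon → alcohol (secondary)).
arene: present (C6H5 — C6H5– phenyl ring → arene).
ketone: absent. In each of CH(CONH2), CH(NHCOCH3) and CONHCH3, the C=O is bonded to nitrogen, which defines an amide, not a ketone. In CH2CO-O-COCH2, the two C=O groups share a bridging oxygen, which is an anhydride linkage, not a ketone.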